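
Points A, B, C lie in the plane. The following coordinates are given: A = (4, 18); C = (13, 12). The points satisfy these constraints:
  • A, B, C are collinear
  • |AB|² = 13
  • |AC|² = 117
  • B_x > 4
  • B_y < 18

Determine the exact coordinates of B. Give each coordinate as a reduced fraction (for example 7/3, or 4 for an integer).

1. B_x = 7  [[A, B, C are collinear ⇒ -6x-9y+186=0] ∩ [|B−(4, 18)|²=13]]
2. B_y = 16  [[A, B, C are collinear ⇒ -6x-9y+186=0] ∩ [|B−(4, 18)|²=13]]
   so B = (7, 16)

B = (7, 16)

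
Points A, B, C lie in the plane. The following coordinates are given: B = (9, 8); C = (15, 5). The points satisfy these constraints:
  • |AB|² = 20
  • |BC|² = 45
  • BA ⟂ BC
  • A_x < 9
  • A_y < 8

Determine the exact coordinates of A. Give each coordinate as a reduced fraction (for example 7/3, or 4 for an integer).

A = (7, 4)

1. A_x = 7  [[BA ⟂ BC ⇒ 6x-3y-30=0] ∩ [|A−(9, 8)|²=20]]
2. A_y = 4  [[BA ⟂ BC ⇒ 6x-3y-30=0] ∩ [|A−(9, 8)|²=20]]
   so A = (7, 4)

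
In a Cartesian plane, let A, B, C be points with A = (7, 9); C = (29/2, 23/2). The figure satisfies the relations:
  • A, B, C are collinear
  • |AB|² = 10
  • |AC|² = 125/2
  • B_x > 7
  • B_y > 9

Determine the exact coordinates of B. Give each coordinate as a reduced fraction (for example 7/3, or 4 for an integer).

1. B_x = 10  [[A, B, C are collinear ⇒ 5/2x-15/2y+50=0] ∩ [|B−(7, 9)|²=10]]
2. B_y = 10  [[A, B, C are collinear ⇒ 5/2x-15/2y+50=0] ∩ [|B−(7, 9)|²=10]]
   so B = (10, 10)

B = (10, 10)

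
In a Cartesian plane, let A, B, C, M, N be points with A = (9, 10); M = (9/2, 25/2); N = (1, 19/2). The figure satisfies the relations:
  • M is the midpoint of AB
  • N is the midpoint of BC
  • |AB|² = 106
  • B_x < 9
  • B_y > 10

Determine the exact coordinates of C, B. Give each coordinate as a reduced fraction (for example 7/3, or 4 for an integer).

C = (2, 4)
B = (0, 15)

1. B_x = 0  [B = 2·M−A = 2·(9/2, 25/2)−(9, 10)]
2. B_y = 15  [B = 2·M−A = 2·(9/2, 25/2)−(9, 10)]
   so B = (0, 15)
3. C_x = 2  [C = 2·N−B = 2·(1, 19/2)−(0, 15)]
4. C_y = 4  [C = 2·N−B = 2·(1, 19/2)−(0, 15)]
   so C = (2, 4)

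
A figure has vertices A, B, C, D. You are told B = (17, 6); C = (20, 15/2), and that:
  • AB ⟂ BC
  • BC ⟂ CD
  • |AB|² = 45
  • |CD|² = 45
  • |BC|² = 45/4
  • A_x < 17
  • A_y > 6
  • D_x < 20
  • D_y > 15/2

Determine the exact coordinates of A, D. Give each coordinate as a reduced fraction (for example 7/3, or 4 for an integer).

1. A_x = 14  [[AB ⟂ BC ⇒ -3x-3/2y+60=0] ∩ [|A−(17, 6)|²=45]]
2. A_y = 12  [[AB ⟂ BC ⇒ -3x-3/2y+60=0] ∩ [|A−(17, 6)|²=45]]
   so A = (14, 12)
3. D_x = 17  [[BC ⟂ CD ⇒ 3x+3/2y-285/4=0] ∩ [|D−(20, 15/2)|²=45]]
4. D_y = 27/2  [[BC ⟂ CD ⇒ 3x+3/2y-285/4=0] ∩ [|D−(20, 15/2)|²=45]]
   so D = (17, 27/2)

A = (14, 12)
D = (17, 27/2)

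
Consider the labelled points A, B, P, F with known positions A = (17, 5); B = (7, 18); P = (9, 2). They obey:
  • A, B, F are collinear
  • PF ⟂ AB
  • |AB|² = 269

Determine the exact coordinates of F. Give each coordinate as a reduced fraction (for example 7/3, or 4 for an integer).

1. F_x = 4163/269  [[A, B, F are collinear ⇒ -13x-10y+271=0] ∩ [PF ⟂ AB ⇒ -10x+13y+64=0]]
2. F_y = 1878/269  [[A, B, F are collinear ⇒ -13x-10y+271=0] ∩ [PF ⟂ AB ⇒ -10x+13y+64=0]]
   so F = (4163/269, 1878/269)

F = (4163/269, 1878/269)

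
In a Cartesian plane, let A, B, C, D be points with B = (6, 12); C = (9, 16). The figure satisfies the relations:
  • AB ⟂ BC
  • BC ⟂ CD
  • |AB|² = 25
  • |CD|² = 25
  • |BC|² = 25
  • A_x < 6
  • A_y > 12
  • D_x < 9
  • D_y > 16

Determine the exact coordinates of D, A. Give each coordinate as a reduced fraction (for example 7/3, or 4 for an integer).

D = (5, 19)
A = (2, 15)

1. D_x = 5  [[BC ⟂ CD ⇒ 3x+4y-91=0] ∩ [|D−(9, 16)|²=25]]
2. D_y = 19  [[BC ⟂ CD ⇒ 3x+4y-91=0] ∩ [|D−(9, 16)|²=25]]
   so D = (5, 19)
3. A_x = 2  [[AB ⟂ BC ⇒ -3x-4y+66=0] ∩ [|A−(6, 12)|²=25]]
4. A_y = 15  [[AB ⟂ BC ⇒ -3x-4y+66=0] ∩ [|A−(6, 12)|²=25]]
   so A = (2, 15)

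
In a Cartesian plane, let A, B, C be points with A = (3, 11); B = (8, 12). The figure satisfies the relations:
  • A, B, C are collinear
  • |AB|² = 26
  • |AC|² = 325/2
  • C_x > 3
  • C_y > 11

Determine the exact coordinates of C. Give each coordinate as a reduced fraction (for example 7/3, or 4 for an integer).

C = (31/2, 27/2)

1. C_x = 31/2  [[A, B, C are collinear ⇒ -1x+5y-52=0] ∩ [|C−(3, 11)|²=325/2]]
2. C_y = 27/2  [[A, B, C are collinear ⇒ -1x+5y-52=0] ∩ [|C−(3, 11)|²=325/2]]
   so C = (31/2, 27/2)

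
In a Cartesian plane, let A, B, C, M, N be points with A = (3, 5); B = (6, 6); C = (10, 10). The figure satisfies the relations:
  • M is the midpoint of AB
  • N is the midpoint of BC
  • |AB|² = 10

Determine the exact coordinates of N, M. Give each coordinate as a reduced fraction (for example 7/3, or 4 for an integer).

N = (8, 8)
M = (9/2, 11/2)

1. M_x = 9/2  [2·M = A+B = (3, 5)+(6, 6)]
2. M_y = 11/2  [2·M = A+B = (3, 5)+(6, 6)]
   so M = (9/2, 11/2)
3. N_x = 8  [2·N = B+C = (6, 6)+(10, 10)]
4. N_y = 8  [2·N = B+C = (6, 6)+(10, 10)]
   so N = (8, 8)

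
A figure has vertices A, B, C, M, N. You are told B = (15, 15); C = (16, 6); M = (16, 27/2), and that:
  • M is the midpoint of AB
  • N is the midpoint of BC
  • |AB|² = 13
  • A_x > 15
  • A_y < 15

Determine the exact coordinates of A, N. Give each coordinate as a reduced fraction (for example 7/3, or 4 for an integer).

A = (17, 12)
N = (31/2, 21/2)

1. A_x = 17  [A = 2·M−B = 2·(16, 27/2)−(15, 15)]
2. A_y = 12  [A = 2·M−B = 2·(16, 27/2)−(15, 15)]
   so A = (17, 12)
3. N_x = 31/2  [2·N = B+C = (15, 15)+(16, 6)]
4. N_y = 21/2  [2·N = B+C = (15, 15)+(16, 6)]
   so N = (31/2, 21/2)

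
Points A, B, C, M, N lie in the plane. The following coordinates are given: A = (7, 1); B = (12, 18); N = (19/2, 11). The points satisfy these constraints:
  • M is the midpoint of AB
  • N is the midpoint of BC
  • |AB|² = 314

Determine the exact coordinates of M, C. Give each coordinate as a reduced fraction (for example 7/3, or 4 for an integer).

M = (19/2, 19/2)
C = (7, 4)

1. M_x = 19/2  [2·M = A+B = (7, 1)+(12, 18)]
2. M_y = 19/2  [2·M = A+B = (7, 1)+(12, 18)]
   so M = (19/2, 19/2)
3. C_x = 7  [C = 2·N−B = 2·(19/2, 11)−(12, 18)]
4. C_y = 4  [C = 2·N−B = 2·(19/2, 11)−(12, 18)]
   so C = (7, 4)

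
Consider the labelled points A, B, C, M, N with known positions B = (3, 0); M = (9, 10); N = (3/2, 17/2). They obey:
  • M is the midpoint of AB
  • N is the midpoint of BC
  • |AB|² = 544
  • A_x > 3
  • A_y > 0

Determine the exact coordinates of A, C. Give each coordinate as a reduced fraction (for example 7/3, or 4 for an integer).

A = (15, 20)
C = (0, 17)

1. A_x = 15  [A = 2·M−B = 2·(9, 10)−(3, 0)]
2. A_y = 20  [A = 2·M−B = 2·(9, 10)−(3, 0)]
   so A = (15, 20)
3. C_x = 0  [C = 2·N−B = 2·(3/2, 17/2)−(3, 0)]
4. C_y = 17  [C = 2·N−B = 2·(3/2, 17/2)−(3, 0)]
   so C = (0, 17)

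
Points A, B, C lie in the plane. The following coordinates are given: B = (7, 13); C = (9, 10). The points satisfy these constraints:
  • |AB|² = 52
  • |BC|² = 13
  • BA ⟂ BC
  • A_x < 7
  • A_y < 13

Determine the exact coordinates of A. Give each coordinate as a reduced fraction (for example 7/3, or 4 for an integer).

1. A_x = 1  [[BA ⟂ BC ⇒ 2x-3y+25=0] ∩ [|A−(7, 13)|²=52]]
2. A_y = 9  [[BA ⟂ BC ⇒ 2x-3y+25=0] ∩ [|A−(7, 13)|²=52]]
   so A = (1, 9)

A = (1, 9)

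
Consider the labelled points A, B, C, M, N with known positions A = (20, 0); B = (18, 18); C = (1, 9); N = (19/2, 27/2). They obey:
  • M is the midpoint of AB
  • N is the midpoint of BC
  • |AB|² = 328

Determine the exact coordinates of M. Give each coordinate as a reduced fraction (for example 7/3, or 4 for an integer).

1. M_x = 19  [2·M = A+B = (20, 0)+(18, 18)]
2. M_y = 9  [2·M = A+B = (20, 0)+(18, 18)]
   so M = (19, 9)

M = (19, 9)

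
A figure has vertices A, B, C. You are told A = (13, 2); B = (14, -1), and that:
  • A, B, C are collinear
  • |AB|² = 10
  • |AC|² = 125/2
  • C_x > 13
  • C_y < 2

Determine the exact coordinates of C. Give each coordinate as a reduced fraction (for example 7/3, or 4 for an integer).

C = (31/2, -11/2)

1. C_x = 31/2  [[A, B, C are collinear ⇒ 3x+1y-41=0] ∩ [|C−(13, 2)|²=125/2]]
2. C_y = -11/2  [[A, B, C are collinear ⇒ 3x+1y-41=0] ∩ [|C−(13, 2)|²=125/2]]
   so C = (31/2, -11/2)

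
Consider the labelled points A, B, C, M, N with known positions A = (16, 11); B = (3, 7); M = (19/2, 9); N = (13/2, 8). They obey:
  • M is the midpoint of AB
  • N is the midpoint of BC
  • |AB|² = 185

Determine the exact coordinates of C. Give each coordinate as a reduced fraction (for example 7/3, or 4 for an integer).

1. C_x = 10  [C = 2·N−B = 2·(13/2, 8)−(3, 7)]
2. C_y = 9  [C = 2·N−B = 2·(13/2, 8)−(3, 7)]
   so C = (10, 9)

C = (10, 9)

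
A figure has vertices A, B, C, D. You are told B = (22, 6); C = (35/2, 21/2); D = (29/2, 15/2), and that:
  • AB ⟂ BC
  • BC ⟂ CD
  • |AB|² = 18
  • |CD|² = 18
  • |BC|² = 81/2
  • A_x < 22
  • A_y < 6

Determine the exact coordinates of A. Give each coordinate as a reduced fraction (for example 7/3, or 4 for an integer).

A = (19, 3)

1. A_x = 19  [[AB ⟂ BC ⇒ 9/2x-9/2y-72=0] ∩ [|A−(22, 6)|²=18]]
2. A_y = 3  [[AB ⟂ BC ⇒ 9/2x-9/2y-72=0] ∩ [|A−(22, 6)|²=18]]
   so A = (19, 3)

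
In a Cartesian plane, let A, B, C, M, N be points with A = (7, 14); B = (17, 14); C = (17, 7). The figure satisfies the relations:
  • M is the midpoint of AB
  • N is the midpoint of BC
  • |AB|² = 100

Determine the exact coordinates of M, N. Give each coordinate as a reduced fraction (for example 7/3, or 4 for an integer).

M = (12, 14)
N = (17, 21/2)

1. M_x = 12  [2·M = A+B = (7, 14)+(17, 14)]
2. M_y = 14  [2·M = A+B = (7, 14)+(17, 14)]
   so M = (12, 14)
3. N_x = 17  [2·N = B+C = (17, 14)+(17, 7)]
4. N_y = 21/2  [2·N = B+C = (17, 14)+(17, 7)]
   so N = (17, 21/2)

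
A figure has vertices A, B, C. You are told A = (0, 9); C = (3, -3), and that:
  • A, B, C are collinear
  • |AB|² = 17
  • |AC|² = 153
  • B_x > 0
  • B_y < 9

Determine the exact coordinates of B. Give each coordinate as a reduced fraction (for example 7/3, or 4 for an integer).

1. B_x = 1  [[A, B, C are collinear ⇒ -12x-3y+27=0] ∩ [|B−(0, 9)|²=17]]
2. B_y = 5  [[A, B, C are collinear ⇒ -12x-3y+27=0] ∩ [|B−(0, 9)|²=17]]
   so B = (1, 5)

B = (1, 5)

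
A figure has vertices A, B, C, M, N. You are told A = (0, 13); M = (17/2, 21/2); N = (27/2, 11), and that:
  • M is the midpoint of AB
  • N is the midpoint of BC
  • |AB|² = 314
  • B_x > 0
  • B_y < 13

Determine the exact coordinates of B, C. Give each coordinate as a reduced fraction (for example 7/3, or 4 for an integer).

1. B_x = 17  [B = 2·M−A = 2·(17/2, 21/2)−(0, 13)]
2. B_y = 8  [B = 2·M−A = 2·(17/2, 21/2)−(0, 13)]
   so B = (17, 8)
3. C_x = 10  [C = 2·N−B = 2·(27/2, 11)−(17, 8)]
4. C_y = 14  [C = 2·N−B = 2·(27/2, 11)−(17, 8)]
   so C = (10, 14)

B = (17, 8)
C = (10, 14)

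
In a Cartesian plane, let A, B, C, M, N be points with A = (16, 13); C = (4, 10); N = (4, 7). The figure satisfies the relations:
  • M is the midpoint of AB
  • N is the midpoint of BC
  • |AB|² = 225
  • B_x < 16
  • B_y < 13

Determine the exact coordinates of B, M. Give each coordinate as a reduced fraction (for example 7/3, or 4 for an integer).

1. B_x = 4  [B = 2·N−C = 2·(4, 7)−(4, 10)]
2. B_y = 4  [B = 2·N−C = 2·(4, 7)−(4, 10)]
   so B = (4, 4)
3. M_x = 10  [2·M = A+B = (16, 13)+(4, 4)]
4. M_y = 17/2  [2·M = A+B = (16, 13)+(4, 4)]
   so M = (10, 17/2)

B = (4, 4)
M = (10, 17/2)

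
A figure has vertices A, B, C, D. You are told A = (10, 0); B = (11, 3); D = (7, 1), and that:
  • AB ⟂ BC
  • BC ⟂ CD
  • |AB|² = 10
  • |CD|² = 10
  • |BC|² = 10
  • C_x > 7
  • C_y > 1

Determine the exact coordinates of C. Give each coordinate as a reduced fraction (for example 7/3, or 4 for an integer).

C = (8, 4)

1. C_x = 8  [[AB ⟂ BC ⇒ 1x+3y-20=0] ∩ [|C−(7, 1)|²=10]]
2. C_y = 4  [[AB ⟂ BC ⇒ 1x+3y-20=0] ∩ [|C−(7, 1)|²=10]]
   so C = (8, 4)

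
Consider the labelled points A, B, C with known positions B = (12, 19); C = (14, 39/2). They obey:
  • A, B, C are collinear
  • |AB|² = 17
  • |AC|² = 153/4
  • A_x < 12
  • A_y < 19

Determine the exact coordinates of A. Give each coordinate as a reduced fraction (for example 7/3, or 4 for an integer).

1. A_x = 8  [[A, B, C are collinear ⇒ -1/2x+2y-32=0] ∩ [|A−(12, 19)|²=17]]
2. A_y = 18  [[A, B, C are collinear ⇒ -1/2x+2y-32=0] ∩ [|A−(12, 19)|²=17]]
   so A = (8, 18)

A = (8, 18)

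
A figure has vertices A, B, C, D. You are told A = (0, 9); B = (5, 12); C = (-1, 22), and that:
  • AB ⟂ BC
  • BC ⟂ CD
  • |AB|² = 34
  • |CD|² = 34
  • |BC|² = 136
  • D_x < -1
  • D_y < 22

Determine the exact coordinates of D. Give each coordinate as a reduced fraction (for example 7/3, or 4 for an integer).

D = (-6, 19)

1. D_x = -6  [[BC ⟂ CD ⇒ -6x+10y-226=0] ∩ [|D−(-1, 22)|²=34]]
2. D_y = 19  [[BC ⟂ CD ⇒ -6x+10y-226=0] ∩ [|D−(-1, 22)|²=34]]
   so D = (-6, 19)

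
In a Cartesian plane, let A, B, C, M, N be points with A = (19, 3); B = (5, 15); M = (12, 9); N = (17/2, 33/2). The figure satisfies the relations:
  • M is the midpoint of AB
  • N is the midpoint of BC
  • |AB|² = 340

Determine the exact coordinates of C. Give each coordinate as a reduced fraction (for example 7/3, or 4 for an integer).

C = (12, 18)

1. C_x = 12  [C = 2·N−B = 2·(17/2, 33/2)−(5, 15)]
2. C_y = 18  [C = 2·N−B = 2·(17/2, 33/2)−(5, 15)]
   so C = (12, 18)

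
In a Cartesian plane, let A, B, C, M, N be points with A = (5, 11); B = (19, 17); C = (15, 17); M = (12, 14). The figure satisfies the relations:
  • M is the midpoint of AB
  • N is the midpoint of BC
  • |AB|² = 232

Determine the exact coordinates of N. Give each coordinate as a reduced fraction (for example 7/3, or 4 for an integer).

1. N_x = 17  [2·N = B+C = (19, 17)+(15, 17)]
2. N_y = 17  [2·N = B+C = (19, 17)+(15, 17)]
   so N = (17, 17)

N = (17, 17)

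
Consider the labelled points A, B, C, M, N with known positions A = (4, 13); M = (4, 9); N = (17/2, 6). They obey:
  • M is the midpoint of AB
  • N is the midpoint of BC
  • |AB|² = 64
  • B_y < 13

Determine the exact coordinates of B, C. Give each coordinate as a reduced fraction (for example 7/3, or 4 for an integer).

1. B_x = 4  [B = 2·M−A = 2·(4, 9)−(4, 13)]
2. B_y = 5  [B = 2·M−A = 2·(4, 9)−(4, 13)]
   so B = (4, 5)
3. C_x = 13  [C = 2·N−B = 2·(17/2, 6)−(4, 5)]
4. C_y = 7  [C = 2·N−B = 2·(17/2, 6)−(4, 5)]
   so C = (13, 7)

B = (4, 5)
C = (13, 7)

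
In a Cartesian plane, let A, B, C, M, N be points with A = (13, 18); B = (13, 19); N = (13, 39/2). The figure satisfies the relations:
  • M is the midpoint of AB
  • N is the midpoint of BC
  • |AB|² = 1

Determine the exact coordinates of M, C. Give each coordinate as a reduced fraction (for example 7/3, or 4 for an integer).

M = (13, 37/2)
C = (13, 20)

1. M_x = 13  [2·M = A+B = (13, 18)+(13, 19)]
2. M_y = 37/2  [2·M = A+B = (13, 18)+(13, 19)]
   so M = (13, 37/2)
3. C_x = 13  [C = 2·N−B = 2·(13, 39/2)−(13, 19)]
4. C_y = 20  [C = 2·N−B = 2·(13, 39/2)−(13, 19)]
   so C = (13, 20)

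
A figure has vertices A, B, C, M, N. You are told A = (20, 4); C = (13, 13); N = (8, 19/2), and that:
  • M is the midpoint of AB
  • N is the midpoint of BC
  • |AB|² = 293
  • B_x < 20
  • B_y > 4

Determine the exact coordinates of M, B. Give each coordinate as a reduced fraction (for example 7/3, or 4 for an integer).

1. B_x = 3  [B = 2·N−C = 2·(8, 19/2)−(13, 13)]
2. B_y = 6  [B = 2·N−C = 2·(8, 19/2)−(13, 13)]
   so B = (3, 6)
3. M_x = 23/2  [2·M = A+B = (20, 4)+(3, 6)]
4. M_y = 5  [2·M = A+B = (20, 4)+(3, 6)]
   so M = (23/2, 5)

M = (23/2, 5)
B = (3, 6)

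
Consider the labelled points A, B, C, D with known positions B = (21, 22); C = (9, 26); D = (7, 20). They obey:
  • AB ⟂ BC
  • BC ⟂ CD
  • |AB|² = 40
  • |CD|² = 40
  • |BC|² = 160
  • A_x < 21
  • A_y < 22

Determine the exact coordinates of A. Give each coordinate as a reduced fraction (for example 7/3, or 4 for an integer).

1. A_x = 19  [[AB ⟂ BC ⇒ 12x-4y-164=0] ∩ [|A−(21, 22)|²=40]]
2. A_y = 16  [[AB ⟂ BC ⇒ 12x-4y-164=0] ∩ [|A−(21, 22)|²=40]]
   so A = (19, 16)

A = (19, 16)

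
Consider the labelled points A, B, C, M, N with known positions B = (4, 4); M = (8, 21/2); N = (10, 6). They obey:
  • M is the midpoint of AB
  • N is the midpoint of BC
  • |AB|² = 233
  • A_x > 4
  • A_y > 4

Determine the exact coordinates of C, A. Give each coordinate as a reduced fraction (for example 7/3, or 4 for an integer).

1. A_x = 12  [A = 2·M−B = 2·(8, 21/2)−(4, 4)]
2. A_y = 17  [A = 2·M−B = 2·(8, 21/2)−(4, 4)]
   so A = (12, 17)
3. C_x = 16  [C = 2·N−B = 2·(10, 6)−(4, 4)]
4. C_y = 8  [C = 2·N−B = 2·(10, 6)−(4, 4)]
   so C = (16, 8)

C = (16, 8)
A = (12, 17)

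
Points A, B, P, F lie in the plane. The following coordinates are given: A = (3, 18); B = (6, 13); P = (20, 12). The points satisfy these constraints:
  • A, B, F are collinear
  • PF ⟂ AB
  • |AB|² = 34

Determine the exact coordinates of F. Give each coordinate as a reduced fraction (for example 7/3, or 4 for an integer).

F = (345/34, 207/34)

1. F_x = 345/34  [[A, B, F are collinear ⇒ 5x+3y-69=0] ∩ [PF ⟂ AB ⇒ 3x-5y=0]]
2. F_y = 207/34  [[A, B, F are collinear ⇒ 5x+3y-69=0] ∩ [PF ⟂ AB ⇒ 3x-5y=0]]
   so F = (345/34, 207/34)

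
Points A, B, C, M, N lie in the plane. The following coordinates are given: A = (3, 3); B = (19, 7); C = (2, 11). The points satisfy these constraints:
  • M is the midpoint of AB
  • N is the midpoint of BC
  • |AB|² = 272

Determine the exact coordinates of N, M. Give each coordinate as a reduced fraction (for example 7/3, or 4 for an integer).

N = (21/2, 9)
M = (11, 5)

1. M_x = 11  [2·M = A+B = (3, 3)+(19, 7)]
2. M_y = 5  [2·M = A+B = (3, 3)+(19, 7)]
   so M = (11, 5)
3. N_x = 21/2  [2·N = B+C = (19, 7)+(2, 11)]
4. N_y = 9  [2·N = B+C = (19, 7)+(2, 11)]
   so N = (21/2, 9)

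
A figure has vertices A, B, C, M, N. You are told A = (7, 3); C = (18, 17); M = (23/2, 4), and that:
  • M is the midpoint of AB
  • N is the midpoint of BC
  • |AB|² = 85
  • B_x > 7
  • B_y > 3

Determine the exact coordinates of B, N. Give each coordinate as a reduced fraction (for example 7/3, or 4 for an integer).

B = (16, 5)
N = (17, 11)

1. B_x = 16  [B = 2·M−A = 2·(23/2, 4)−(7, 3)]
2. B_y = 5  [B = 2·M−A = 2·(23/2, 4)−(7, 3)]
   so B = (16, 5)
3. N_x = 17  [2·N = B+C = (16, 5)+(18, 17)]
4. N_y = 11  [2·N = B+C = (16, 5)+(18, 17)]
   so N = (17, 11)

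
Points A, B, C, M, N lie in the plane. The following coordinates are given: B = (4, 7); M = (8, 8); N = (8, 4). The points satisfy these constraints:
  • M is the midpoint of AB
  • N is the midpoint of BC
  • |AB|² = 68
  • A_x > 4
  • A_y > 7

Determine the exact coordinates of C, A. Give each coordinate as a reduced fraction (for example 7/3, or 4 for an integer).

C = (12, 1)
A = (12, 9)

1. A_x = 12  [A = 2·M−B = 2·(8, 8)−(4, 7)]
2. A_y = 9  [A = 2·M−B = 2·(8, 8)−(4, 7)]
   so A = (12, 9)
3. C_x = 12  [C = 2·N−B = 2·(8, 4)−(4, 7)]
4. C_y = 1  [C = 2·N−B = 2·(8, 4)−(4, 7)]
   so C = (12, 1)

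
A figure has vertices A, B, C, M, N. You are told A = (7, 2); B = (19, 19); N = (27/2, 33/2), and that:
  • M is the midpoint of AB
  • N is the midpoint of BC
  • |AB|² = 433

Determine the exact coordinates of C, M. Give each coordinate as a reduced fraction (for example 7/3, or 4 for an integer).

1. M_x = 13  [2·M = A+B = (7, 2)+(19, 19)]
2. M_y = 21/2  [2·M = A+B = (7, 2)+(19, 19)]
   so M = (13, 21/2)
3. C_x = 8  [C = 2·N−B = 2·(27/2, 33/2)−(19, 19)]
4. C_y = 14  [C = 2·N−B = 2·(27/2, 33/2)−(19, 19)]
   so C = (8, 14)

C = (8, 14)
M = (13, 21/2)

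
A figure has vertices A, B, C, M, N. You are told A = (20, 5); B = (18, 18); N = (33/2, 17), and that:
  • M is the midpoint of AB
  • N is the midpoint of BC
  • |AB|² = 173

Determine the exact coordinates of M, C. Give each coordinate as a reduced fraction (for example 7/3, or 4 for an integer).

M = (19, 23/2)
C = (15, 16)

1. M_x = 19  [2·M = A+B = (20, 5)+(18, 18)]
2. M_y = 23/2  [2·M = A+B = (20, 5)+(18, 18)]
   so M = (19, 23/2)
3. C_x = 15  [C = 2·N−B = 2·(33/2, 17)−(18, 18)]
4. C_y = 16  [C = 2·N−B = 2·(33/2, 17)−(18, 18)]
   so C = (15, 16)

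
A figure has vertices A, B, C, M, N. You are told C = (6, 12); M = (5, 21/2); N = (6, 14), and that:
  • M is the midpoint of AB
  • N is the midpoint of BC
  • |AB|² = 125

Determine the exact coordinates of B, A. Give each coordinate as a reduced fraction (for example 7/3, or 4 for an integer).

B = (6, 16)
A = (4, 5)

1. B_x = 6  [B = 2·N−C = 2·(6, 14)−(6, 12)]
2. B_y = 16  [B = 2·N−C = 2·(6, 14)−(6, 12)]
   so B = (6, 16)
3. A_x = 4  [A = 2·M−B = 2·(5, 21/2)−(6, 16)]
4. A_y = 5  [A = 2·M−B = 2·(5, 21/2)−(6, 16)]
   so A = (4, 5)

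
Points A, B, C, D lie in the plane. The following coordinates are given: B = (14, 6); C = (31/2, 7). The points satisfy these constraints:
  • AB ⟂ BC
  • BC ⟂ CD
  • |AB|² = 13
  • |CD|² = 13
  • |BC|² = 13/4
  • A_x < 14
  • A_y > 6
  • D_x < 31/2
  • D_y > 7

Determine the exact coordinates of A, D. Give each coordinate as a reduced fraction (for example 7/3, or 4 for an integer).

1. A_x = 12  [[AB ⟂ BC ⇒ -3/2x-1y+27=0] ∩ [|A−(14, 6)|²=13]]
2. A_y = 9  [[AB ⟂ BC ⇒ -3/2x-1y+27=0] ∩ [|A−(14, 6)|²=13]]
   so A = (12, 9)
3. D_x = 27/2  [[BC ⟂ CD ⇒ 3/2x+1y-121/4=0] ∩ [|D−(31/2, 7)|²=13]]
4. D_y = 10  [[BC ⟂ CD ⇒ 3/2x+1y-121/4=0] ∩ [|D−(31/2, 7)|²=13]]
   so D = (27/2, 10)

A = (12, 9)
D = (27/2, 10)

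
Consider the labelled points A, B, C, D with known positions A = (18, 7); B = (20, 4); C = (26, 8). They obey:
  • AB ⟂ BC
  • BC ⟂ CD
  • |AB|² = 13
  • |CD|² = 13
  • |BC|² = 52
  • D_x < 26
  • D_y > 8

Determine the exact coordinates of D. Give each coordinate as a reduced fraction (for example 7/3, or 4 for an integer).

1. D_x = 24  [[BC ⟂ CD ⇒ 6x+4y-188=0] ∩ [|D−(26, 8)|²=13]]
2. D_y = 11  [[BC ⟂ CD ⇒ 6x+4y-188=0] ∩ [|D−(26, 8)|²=13]]
   so D = (24, 11)

D = (24, 11)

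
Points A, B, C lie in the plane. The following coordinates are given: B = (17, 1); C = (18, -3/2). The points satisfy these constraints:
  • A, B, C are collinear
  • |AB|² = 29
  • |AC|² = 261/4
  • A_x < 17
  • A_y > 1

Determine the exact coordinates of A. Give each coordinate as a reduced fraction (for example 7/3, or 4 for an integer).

1. A_x = 15  [[A, B, C are collinear ⇒ 5/2x+1y-87/2=0] ∩ [|A−(17, 1)|²=29]]
2. A_y = 6  [[A, B, C are collinear ⇒ 5/2x+1y-87/2=0] ∩ [|A−(17, 1)|²=29]]
   so A = (15, 6)

A = (15, 6)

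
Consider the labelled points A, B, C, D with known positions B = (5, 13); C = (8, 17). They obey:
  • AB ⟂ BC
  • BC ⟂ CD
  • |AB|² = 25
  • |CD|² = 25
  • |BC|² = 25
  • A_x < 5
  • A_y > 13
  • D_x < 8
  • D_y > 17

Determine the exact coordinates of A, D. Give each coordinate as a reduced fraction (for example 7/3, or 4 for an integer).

1. A_x = 1  [[AB ⟂ BC ⇒ -3x-4y+67=0] ∩ [|A−(5, 13)|²=25]]
2. A_y = 16  [[AB ⟂ BC ⇒ -3x-4y+67=0] ∩ [|A−(5, 13)|²=25]]
   so A = (1, 16)
3. D_x = 4  [[BC ⟂ CD ⇒ 3x+4y-92=0] ∩ [|D−(8, 17)|²=25]]
4. D_y = 20  [[BC ⟂ CD ⇒ 3x+4y-92=0] ∩ [|D−(8, 17)|²=25]]
   so D = (4, 20)

A = (1, 16)
D = (4, 20)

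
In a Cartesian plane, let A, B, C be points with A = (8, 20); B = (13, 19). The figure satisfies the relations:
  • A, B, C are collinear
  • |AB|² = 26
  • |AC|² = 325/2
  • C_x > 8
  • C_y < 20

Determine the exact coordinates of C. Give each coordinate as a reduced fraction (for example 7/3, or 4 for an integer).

C = (41/2, 35/2)

1. C_x = 41/2  [[A, B, C are collinear ⇒ 1x+5y-108=0] ∩ [|C−(8, 20)|²=325/2]]
2. C_y = 35/2  [[A, B, C are collinear ⇒ 1x+5y-108=0] ∩ [|C−(8, 20)|²=325/2]]
   so C = (41/2, 35/2)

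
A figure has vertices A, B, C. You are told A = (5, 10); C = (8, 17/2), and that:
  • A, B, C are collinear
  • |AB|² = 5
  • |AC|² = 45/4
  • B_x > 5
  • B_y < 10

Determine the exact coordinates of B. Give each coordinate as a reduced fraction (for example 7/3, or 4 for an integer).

B = (7, 9)

1. B_x = 7  [[A, B, C are collinear ⇒ -3/2x-3y+75/2=0] ∩ [|B−(5, 10)|²=5]]
2. B_y = 9  [[A, B, C are collinear ⇒ -3/2x-3y+75/2=0] ∩ [|B−(5, 10)|²=5]]
   so B = (7, 9)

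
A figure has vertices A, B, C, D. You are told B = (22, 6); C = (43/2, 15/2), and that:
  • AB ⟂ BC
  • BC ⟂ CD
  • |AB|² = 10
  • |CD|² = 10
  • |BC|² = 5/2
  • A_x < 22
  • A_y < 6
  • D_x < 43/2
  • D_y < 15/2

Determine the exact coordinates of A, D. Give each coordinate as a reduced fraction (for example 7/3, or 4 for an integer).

1. A_x = 19  [[AB ⟂ BC ⇒ 1/2x-3/2y-2=0] ∩ [|A−(22, 6)|²=10]]
2. A_y = 5  [[AB ⟂ BC ⇒ 1/2x-3/2y-2=0] ∩ [|A−(22, 6)|²=10]]
   so A = (19, 5)
3. D_x = 37/2  [[BC ⟂ CD ⇒ -1/2x+3/2y-1/2=0] ∩ [|D−(43/2, 15/2)|²=10]]
4. D_y = 13/2  [[BC ⟂ CD ⇒ -1/2x+3/2y-1/2=0] ∩ [|D−(43/2, 15/2)|²=10]]
   so D = (37/2, 13/2)

A = (19, 5)
D = (37/2, 13/2)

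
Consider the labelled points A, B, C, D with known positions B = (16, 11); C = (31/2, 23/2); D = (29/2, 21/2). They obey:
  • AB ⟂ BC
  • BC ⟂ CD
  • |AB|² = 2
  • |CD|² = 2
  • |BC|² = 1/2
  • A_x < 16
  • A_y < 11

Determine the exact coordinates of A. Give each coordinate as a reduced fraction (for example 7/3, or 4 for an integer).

A = (15, 10)

1. A_x = 15  [[AB ⟂ BC ⇒ 1/2x-1/2y-5/2=0] ∩ [|A−(16, 11)|²=2]]
2. A_y = 10  [[AB ⟂ BC ⇒ 1/2x-1/2y-5/2=0] ∩ [|A−(16, 11)|²=2]]
   so A = (15, 10)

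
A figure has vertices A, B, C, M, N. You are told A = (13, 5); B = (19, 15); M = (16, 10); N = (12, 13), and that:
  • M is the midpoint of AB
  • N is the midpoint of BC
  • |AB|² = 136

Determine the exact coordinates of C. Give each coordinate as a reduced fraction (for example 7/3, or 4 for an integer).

1. C_x = 5  [C = 2·N−B = 2·(12, 13)−(19, 15)]
2. C_y = 11  [C = 2·N−B = 2·(12, 13)−(19, 15)]
   so C = (5, 11)

C = (5, 11)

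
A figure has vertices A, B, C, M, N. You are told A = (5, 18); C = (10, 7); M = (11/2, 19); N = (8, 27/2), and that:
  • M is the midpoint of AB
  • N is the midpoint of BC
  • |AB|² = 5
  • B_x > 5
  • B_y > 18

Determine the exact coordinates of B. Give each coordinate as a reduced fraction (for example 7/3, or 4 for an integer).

1. B_x = 6  [B = 2·M−A = 2·(11/2, 19)−(5, 18)]
2. B_y = 20  [B = 2·M−A = 2·(11/2, 19)−(5, 18)]
   so B = (6, 20)

B = (6, 20)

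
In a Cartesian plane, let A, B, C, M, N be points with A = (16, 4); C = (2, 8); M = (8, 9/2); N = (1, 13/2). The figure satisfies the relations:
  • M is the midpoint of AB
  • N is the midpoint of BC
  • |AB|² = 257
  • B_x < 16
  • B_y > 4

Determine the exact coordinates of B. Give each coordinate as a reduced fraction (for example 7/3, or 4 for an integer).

1. B_x = 0  [B = 2·M−A = 2·(8, 9/2)−(16, 4)]
2. B_y = 5  [B = 2·M−A = 2·(8, 9/2)−(16, 4)]
   so B = (0, 5)

B = (0, 5)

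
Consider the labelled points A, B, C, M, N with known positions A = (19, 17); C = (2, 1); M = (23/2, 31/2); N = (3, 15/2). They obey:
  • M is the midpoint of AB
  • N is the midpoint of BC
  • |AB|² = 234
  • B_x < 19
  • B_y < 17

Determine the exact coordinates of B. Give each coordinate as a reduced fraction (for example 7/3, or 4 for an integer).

B = (4, 14)

1. B_x = 4  [B = 2·M−A = 2·(23/2, 31/2)−(19, 17)]
2. B_y = 14  [B = 2·M−A = 2·(23/2, 31/2)−(19, 17)]
   so B = (4, 14)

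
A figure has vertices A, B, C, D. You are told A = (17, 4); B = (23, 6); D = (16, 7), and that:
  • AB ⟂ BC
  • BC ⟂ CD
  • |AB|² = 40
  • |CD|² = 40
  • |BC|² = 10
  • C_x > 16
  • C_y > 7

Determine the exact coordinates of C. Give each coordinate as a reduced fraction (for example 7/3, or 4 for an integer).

1. C_x = 22  [[AB ⟂ BC ⇒ 6x+2y-150=0] ∩ [|C−(16, 7)|²=40]]
2. C_y = 9  [[AB ⟂ BC ⇒ 6x+2y-150=0] ∩ [|C−(16, 7)|²=40]]
   so C = (22, 9)

C = (22, 9)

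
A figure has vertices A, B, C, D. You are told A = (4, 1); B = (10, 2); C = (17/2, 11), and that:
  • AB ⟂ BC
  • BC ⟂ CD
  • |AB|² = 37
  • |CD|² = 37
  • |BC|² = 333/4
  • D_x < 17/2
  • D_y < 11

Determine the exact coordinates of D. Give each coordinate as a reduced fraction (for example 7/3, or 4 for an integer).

D = (5/2, 10)

1. D_x = 5/2  [[BC ⟂ CD ⇒ -3/2x+9y-345/4=0] ∩ [|D−(17/2, 11)|²=37]]
2. D_y = 10  [[BC ⟂ CD ⇒ -3/2x+9y-345/4=0] ∩ [|D−(17/2, 11)|²=37]]
   so D = (5/2, 10)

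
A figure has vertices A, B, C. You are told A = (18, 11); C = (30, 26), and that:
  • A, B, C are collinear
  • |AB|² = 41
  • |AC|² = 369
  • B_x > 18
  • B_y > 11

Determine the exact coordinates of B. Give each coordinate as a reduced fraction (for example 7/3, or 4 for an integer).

B = (22, 16)

1. B_x = 22  [[A, B, C are collinear ⇒ 15x-12y-138=0] ∩ [|B−(18, 11)|²=41]]
2. B_y = 16  [[A, B, C are collinear ⇒ 15x-12y-138=0] ∩ [|B−(18, 11)|²=41]]
   so B = (22, 16)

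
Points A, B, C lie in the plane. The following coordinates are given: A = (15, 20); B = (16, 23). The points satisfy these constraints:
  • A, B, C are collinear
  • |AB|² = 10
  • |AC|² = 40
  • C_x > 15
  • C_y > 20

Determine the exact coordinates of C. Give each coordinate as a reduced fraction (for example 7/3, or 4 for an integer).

1. C_x = 17  [[A, B, C are collinear ⇒ -3x+1y+25=0] ∩ [|C−(15, 20)|²=40]]
2. C_y = 26  [[A, B, C are collinear ⇒ -3x+1y+25=0] ∩ [|C−(15, 20)|²=40]]
   so C = (17, 26)

C = (17, 26)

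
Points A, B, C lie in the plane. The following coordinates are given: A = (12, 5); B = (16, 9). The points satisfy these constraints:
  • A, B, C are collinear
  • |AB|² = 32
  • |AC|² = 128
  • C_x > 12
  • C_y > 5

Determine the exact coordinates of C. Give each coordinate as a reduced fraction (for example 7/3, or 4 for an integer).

1. C_x = 20  [[A, B, C are collinear ⇒ -4x+4y+28=0] ∩ [|C−(12, 5)|²=128]]
2. C_y = 13  [[A, B, C are collinear ⇒ -4x+4y+28=0] ∩ [|C−(12, 5)|²=128]]
   so C = (20, 13)

C = (20, 13)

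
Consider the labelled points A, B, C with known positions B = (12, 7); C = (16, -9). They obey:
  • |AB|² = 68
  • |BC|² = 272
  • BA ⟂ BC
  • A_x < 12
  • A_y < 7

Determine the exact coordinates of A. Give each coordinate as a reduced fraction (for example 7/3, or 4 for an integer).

1. A_x = 4  [[BA ⟂ BC ⇒ 4x-16y+64=0] ∩ [|A−(12, 7)|²=68]]
2. A_y = 5  [[BA ⟂ BC ⇒ 4x-16y+64=0] ∩ [|A−(12, 7)|²=68]]
   so A = (4, 5)

A = (4, 5)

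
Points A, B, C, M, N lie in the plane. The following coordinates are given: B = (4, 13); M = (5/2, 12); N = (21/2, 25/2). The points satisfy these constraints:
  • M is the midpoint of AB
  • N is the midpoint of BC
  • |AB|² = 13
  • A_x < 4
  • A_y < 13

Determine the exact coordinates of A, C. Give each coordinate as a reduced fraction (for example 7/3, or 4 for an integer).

A = (1, 11)
C = (17, 12)

1. A_x = 1  [A = 2·M−B = 2·(5/2, 12)−(4, 13)]
2. A_y = 11  [A = 2·M−B = 2·(5/2, 12)−(4, 13)]
   so A = (1, 11)
3. C_x = 17  [C = 2·N−B = 2·(21/2, 25/2)−(4, 13)]
4. C_y = 12  [C = 2·N−B = 2·(21/2, 25/2)−(4, 13)]
   so C = (17, 12)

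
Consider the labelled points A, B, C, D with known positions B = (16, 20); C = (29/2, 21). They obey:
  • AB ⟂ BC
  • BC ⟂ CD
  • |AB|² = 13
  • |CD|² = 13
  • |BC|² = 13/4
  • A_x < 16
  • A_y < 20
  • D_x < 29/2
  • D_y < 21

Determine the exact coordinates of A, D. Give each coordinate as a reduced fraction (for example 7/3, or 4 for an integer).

1. A_x = 14  [[AB ⟂ BC ⇒ 3/2x-1y-4=0] ∩ [|A−(16, 20)|²=13]]
2. A_y = 17  [[AB ⟂ BC ⇒ 3/2x-1y-4=0] ∩ [|A−(16, 20)|²=13]]
   so A = (14, 17)
3. D_x = 25/2  [[BC ⟂ CD ⇒ -3/2x+1y+3/4=0] ∩ [|D−(29/2, 21)|²=13]]
4. D_y = 18  [[BC ⟂ CD ⇒ -3/2x+1y+3/4=0] ∩ [|D−(29/2, 21)|²=13]]
   so D = (25/2, 18)

A = (14, 17)
D = (25/2, 18)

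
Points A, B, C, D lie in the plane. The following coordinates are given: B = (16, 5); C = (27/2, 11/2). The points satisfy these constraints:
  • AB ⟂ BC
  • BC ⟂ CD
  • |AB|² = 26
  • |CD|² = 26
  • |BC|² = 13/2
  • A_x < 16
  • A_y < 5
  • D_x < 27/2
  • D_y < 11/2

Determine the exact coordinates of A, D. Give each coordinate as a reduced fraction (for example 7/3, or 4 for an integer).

A = (15, 0)
D = (25/2, 1/2)

1. A_x = 15  [[AB ⟂ BC ⇒ 5/2x-1/2y-75/2=0] ∩ [|A−(16, 5)|²=26]]
2. A_y = 0  [[AB ⟂ BC ⇒ 5/2x-1/2y-75/2=0] ∩ [|A−(16, 5)|²=26]]
   so A = (15, 0)
3. D_x = 25/2  [[BC ⟂ CD ⇒ -5/2x+1/2y+31=0] ∩ [|D−(27/2, 11/2)|²=26]]
4. D_y = 1/2  [[BC ⟂ CD ⇒ -5/2x+1/2y+31=0] ∩ [|D−(27/2, 11/2)|²=26]]
   so D = (25/2, 1/2)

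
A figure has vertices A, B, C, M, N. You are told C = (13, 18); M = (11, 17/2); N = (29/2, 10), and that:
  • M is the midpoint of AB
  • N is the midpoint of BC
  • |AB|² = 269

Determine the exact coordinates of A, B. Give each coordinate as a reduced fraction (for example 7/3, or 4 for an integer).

A = (6, 15)
B = (16, 2)

1. B_x = 16  [B = 2·N−C = 2·(29/2, 10)−(13, 18)]
2. B_y = 2  [B = 2·N−C = 2·(29/2, 10)−(13, 18)]
   so B = (16, 2)
3. A_x = 6  [A = 2·M−B = 2·(11, 17/2)−(16, 2)]
4. A_y = 15  [A = 2·M−B = 2·(11, 17/2)−(16, 2)]
   so A = (6, 15)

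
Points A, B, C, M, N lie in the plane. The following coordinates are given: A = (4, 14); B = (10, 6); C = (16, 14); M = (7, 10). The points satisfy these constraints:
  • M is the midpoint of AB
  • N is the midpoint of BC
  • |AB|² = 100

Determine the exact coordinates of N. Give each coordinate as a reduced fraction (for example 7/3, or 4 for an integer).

N = (13, 10)

1. N_x = 13  [2·N = B+C = (10, 6)+(16, 14)]
2. N_y = 10  [2·N = B+C = (10, 6)+(16, 14)]
   so N = (13, 10)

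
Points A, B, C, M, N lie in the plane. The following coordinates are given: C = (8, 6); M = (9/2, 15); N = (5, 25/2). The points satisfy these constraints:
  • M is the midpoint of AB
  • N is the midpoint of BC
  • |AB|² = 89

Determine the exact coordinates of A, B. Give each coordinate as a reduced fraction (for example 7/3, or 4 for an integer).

A = (7, 11)
B = (2, 19)

1. B_x = 2  [B = 2·N−C = 2·(5, 25/2)−(8, 6)]
2. B_y = 19  [B = 2·N−C = 2·(5, 25/2)−(8, 6)]
   so B = (2, 19)
3. A_x = 7  [A = 2·M−B = 2·(9/2, 15)−(2, 19)]
4. A_y = 11  [A = 2·M−B = 2·(9/2, 15)−(2, 19)]
   so A = (7, 11)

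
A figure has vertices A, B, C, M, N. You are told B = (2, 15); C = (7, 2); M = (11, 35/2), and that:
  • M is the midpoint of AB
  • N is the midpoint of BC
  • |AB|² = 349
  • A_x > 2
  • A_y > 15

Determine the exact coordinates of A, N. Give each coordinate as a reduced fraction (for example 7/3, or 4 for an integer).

1. A_x = 20  [A = 2·M−B = 2·(11, 35/2)−(2, 15)]
2. A_y = 20  [A = 2·M−B = 2·(11, 35/2)−(2, 15)]
   so A = (20, 20)
3. N_x = 9/2  [2·N = B+C = (2, 15)+(7, 2)]
4. N_y = 17/2  [2·N = B+C = (2, 15)+(7, 2)]
   so N = (9/2, 17/2)

A = (20, 20)
N = (9/2, 17/2)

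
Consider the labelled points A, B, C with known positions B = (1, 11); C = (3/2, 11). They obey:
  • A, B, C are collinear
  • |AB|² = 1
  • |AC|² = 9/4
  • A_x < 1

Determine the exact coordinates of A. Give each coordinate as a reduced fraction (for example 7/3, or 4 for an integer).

A = (0, 11)

1. A_x = 0  [[A, B, C are collinear ⇒ 1/2y-11/2=0] ∩ [|A−(1, 11)|²=1]]
2. A_y = 11  [[A, B, C are collinear ⇒ 1/2y-11/2=0] ∩ [|A−(1, 11)|²=1]]
   so A = (0, 11)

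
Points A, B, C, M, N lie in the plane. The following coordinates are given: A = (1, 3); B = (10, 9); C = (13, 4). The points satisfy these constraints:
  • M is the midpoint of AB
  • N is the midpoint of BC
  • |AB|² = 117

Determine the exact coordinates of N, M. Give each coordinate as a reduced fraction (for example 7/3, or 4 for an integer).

1. M_x = 11/2  [2·M = A+B = (1, 3)+(10, 9)]
2. M_y = 6  [2·M = A+B = (1, 3)+(10, 9)]
   so M = (11/2, 6)
3. N_x = 23/2  [2·N = B+C = (10, 9)+(13, 4)]
4. N_y = 13/2  [2·N = B+C = (10, 9)+(13, 4)]
   so N = (23/2, 13/2)

N = (23/2, 13/2)
M = (11/2, 6)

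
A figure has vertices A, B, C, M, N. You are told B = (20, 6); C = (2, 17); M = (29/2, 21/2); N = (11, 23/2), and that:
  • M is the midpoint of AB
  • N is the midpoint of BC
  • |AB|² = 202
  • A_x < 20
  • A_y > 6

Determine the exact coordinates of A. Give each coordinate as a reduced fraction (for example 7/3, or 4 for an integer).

1. A_x = 9  [A = 2·M−B = 2·(29/2, 21/2)−(20, 6)]
2. A_y = 15  [A = 2·M−B = 2·(29/2, 21/2)−(20, 6)]
   so A = (9, 15)

A = (9, 15)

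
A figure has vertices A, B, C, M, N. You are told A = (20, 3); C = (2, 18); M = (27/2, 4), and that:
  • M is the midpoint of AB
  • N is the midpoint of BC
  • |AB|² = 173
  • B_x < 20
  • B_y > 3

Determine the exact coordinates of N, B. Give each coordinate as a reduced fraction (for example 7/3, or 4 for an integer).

N = (9/2, 23/2)
B = (7, 5)

1. B_x = 7  [B = 2·M−A = 2·(27/2, 4)−(20, 3)]
2. B_y = 5  [B = 2·M−A = 2·(27/2, 4)−(20, 3)]
   so B = (7, 5)
3. N_x = 9/2  [2·N = B+C = (7, 5)+(2, 18)]
4. N_y = 23/2  [2·N = B+C = (7, 5)+(2, 18)]
   so N = (9/2, 23/2)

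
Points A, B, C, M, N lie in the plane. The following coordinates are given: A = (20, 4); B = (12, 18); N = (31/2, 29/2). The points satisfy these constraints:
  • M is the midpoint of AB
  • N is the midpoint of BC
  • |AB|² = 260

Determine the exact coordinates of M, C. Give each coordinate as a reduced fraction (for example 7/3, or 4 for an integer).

1. M_x = 16  [2·M = A+B = (20, 4)+(12, 18)]
2. M_y = 11  [2·M = A+B = (20, 4)+(12, 18)]
   so M = (16, 11)
3. C_x = 19  [C = 2·N−B = 2·(31/2, 29/2)−(12, 18)]
4. C_y = 11  [C = 2·N−B = 2·(31/2, 29/2)−(12, 18)]
   so C = (19, 11)

M = (16, 11)
C = (19, 11)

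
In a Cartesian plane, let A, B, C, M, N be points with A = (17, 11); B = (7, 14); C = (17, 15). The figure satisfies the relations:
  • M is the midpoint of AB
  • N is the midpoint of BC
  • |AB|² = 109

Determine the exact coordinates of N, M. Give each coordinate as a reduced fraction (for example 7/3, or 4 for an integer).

N = (12, 29/2)
M = (12, 25/2)

1. M_x = 12  [2·M = A+B = (17, 11)+(7, 14)]
2. M_y = 25/2  [2·M = A+B = (17, 11)+(7, 14)]
   so M = (12, 25/2)
3. N_x = 12  [2·N = B+C = (7, 14)+(17, 15)]
4. N_y = 29/2  [2·N = B+C = (7, 14)+(17, 15)]
   so N = (12, 29/2)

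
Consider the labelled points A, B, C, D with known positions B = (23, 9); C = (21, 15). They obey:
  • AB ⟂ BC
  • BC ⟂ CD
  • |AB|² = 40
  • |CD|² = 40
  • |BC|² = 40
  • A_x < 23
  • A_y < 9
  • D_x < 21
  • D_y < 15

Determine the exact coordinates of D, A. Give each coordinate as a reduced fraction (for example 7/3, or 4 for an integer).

D = (15, 13)
A = (17, 7)

1. D_x = 15  [[BC ⟂ CD ⇒ -2x+6y-48=0] ∩ [|D−(21, 15)|²=40]]
2. D_y = 13  [[BC ⟂ CD ⇒ -2x+6y-48=0] ∩ [|D−(21, 15)|²=40]]
   so D = (15, 13)
3. A_x = 17  [[AB ⟂ BC ⇒ 2x-6y+8=0] ∩ [|A−(23, 9)|²=40]]
4. A_y = 7  [[AB ⟂ BC ⇒ 2x-6y+8=0] ∩ [|A−(23, 9)|²=40]]
   so A = (17, 7)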